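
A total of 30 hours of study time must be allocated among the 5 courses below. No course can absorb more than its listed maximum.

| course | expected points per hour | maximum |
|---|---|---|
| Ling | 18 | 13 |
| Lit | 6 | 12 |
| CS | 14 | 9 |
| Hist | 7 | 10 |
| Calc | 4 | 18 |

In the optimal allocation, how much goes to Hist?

8

Order the courses by expected points per hour: Ling 18 > CS 14 > Hist 7 > Lit 6 > Calc 4.
Ling: +13 to 13 (cap) — 17 left.
CS: +9 to 9 (cap) — 8 left.
Hist has room for 10 but only 8 remain, so it gets 8.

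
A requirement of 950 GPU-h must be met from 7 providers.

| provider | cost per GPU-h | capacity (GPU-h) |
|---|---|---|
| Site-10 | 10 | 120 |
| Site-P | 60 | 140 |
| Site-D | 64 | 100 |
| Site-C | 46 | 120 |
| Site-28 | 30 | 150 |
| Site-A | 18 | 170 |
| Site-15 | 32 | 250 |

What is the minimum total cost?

Cheapest first:
Take 120 from Site-10 at 10 ; need 830 more.
Site-A at 18: take all 170 GPU-h ; 660 still needed.
Site-28 (30): use full 150 ; 510 GPU-h to go.
Site-15 at 32: take all 250 GPU-h ; 260 still needed.
Site-C at 46: take all 120 GPU-h ; 140 still needed.
Take 140 from Site-P at 60 ; need 0 more.
Site-D: unused.
Cost = 120×10 + 170×18 + 150×30 + 250×32 + 120×46 + 140×60 = 30680.

30680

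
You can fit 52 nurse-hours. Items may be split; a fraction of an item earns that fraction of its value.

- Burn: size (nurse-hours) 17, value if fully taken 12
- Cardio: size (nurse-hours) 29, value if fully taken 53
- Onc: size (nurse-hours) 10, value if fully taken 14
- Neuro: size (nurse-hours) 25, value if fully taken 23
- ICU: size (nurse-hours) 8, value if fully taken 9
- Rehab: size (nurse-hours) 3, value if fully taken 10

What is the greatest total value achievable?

87.84

Rank by value-to-size ratio: Rehab 10/3≈3.33, Cardio 53/29≈1.83, Onc 14/10≈1.4, ICU 9/8≈1.12, Neuro 23/25≈0.92, Burn 12/17≈0.706.
Rehab: take in full, 3 nurse-hours for value 10 → 49 left.
All 29 nurse-hours of Cardio fit (value 53) → 20 remain.
Take all of Onc (10 nurse-hours, value 14) → 10 nurse-hours left.
ICU: take in full, 8 nurse-hours for value 9 → 2 left.
2 nurse-hours left: a 2/25 share of Neuro gives 23×2/25 = 1.84.
Total value = 87.84.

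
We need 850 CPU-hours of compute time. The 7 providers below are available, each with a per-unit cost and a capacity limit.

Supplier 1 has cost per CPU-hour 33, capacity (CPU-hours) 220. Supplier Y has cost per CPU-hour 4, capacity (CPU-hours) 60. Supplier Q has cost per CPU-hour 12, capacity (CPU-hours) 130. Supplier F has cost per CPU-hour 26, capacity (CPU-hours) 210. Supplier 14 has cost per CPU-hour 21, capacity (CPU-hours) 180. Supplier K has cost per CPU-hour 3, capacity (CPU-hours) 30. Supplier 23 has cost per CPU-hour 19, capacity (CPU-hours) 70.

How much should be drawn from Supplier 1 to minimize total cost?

170

Use providers in increasing cost order.
Supplier K at 3: take all 30 CPU-hours — 820 still needed.
Supplier Y (4): use full 60 — 760 CPU-hours to go.
Take 130 from Supplier Q at 12 — need 630 more.
Take 70 from Supplier 23 at 19 — need 560 more.
Supplier 14 at 21: take all 180 CPU-hours — 380 still needed.
Supplier F (26): use full 210 — 170 CPU-hours to go.
Take 170 from Supplier 1 at 33 to finish.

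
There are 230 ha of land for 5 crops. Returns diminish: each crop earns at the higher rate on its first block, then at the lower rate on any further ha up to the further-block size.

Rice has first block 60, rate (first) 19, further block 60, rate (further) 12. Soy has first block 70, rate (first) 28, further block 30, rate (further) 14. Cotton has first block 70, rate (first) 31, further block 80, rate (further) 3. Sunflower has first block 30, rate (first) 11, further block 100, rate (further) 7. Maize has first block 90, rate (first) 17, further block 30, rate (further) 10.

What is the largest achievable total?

Order all 10 blocks by rate: Cotton/first 31 > Soy/first 28 > Rice/first 19 > Maize/first 17 > Soy/second 14 > Rice/second 12 > Sunflower/first 11 > Maize/second 10 > Sunflower/second 7 > Cotton/second 3.
Fill Cotton first block (70 at 31) → 160 left.
Soy first at 28: fill all 70 → 90 left.
Fill Rice first block (60 at 19) → 30 left.
Maize first at 17: only 30 left, fill 30.
Total = 31×70 + 28×70 + 19×60 + 17×30 = 5780.

5780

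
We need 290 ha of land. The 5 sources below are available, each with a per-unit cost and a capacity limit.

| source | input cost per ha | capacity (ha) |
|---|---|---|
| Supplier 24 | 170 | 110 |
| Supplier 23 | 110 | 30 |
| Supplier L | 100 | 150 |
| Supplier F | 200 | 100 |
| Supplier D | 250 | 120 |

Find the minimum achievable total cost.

Fill from the cheapest source first.
Supplier L (100): use full 150 — 140 ha to go.
Supplier 23 at 110: take all 30 ha — 110 still needed.
Supplier 24 at 170: take all 110 ha — 0 still needed.
Supplier F, Supplier D: unused.
Cost = 150×100 + 30×110 + 110×170 = 37000.

37000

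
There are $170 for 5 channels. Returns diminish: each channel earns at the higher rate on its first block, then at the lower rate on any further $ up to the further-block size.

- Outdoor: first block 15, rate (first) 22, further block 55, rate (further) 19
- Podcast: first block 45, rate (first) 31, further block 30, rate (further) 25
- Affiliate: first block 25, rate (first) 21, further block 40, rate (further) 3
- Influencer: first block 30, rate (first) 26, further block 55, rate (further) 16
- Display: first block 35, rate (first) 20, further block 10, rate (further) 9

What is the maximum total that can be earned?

Order all 10 blocks by rate: Podcast/tier1 31 > Influencer/tier1 26 > Podcast/tier2 25 > Outdoor/tier1 22 > Affiliate/tier1 21 > Display/tier1 20 > Outdoor/tier2 19 > Influencer/tier2 16 > Display/tier2 9 > Affiliate/tier2 3.
Fill Podcast tier1 block (45 at 31) ; 125 left.
Fill Influencer tier1 block (30 at 26) ; 95 left.
Fill Podcast tier2 block (30 at 25) ; 65 left.
Outdoor/tier1 (22): +15 ; 50 left.
Affiliate/tier1 (21): +25 ; 25 left.
25 remain; put them into Display tier1 at 20.
Total = 31×45 + 26×30 + 25×30 + 22×15 + 21×25 + 20×25 = 4280.

4280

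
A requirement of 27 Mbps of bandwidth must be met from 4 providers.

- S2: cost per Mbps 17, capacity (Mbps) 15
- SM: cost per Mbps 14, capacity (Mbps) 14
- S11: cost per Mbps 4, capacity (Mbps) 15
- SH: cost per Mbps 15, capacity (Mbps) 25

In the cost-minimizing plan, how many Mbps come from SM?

Cheapest first:
Take 15 from S11 at 4 → need 12 more.
SM at 14: take 12 of its 14 → requirement met.
SH, S2: unused.

12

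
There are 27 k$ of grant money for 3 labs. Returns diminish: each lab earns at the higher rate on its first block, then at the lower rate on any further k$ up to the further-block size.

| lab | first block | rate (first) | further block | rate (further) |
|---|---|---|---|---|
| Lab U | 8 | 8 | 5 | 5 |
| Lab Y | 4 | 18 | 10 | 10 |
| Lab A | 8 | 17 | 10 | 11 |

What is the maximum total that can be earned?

368

Rank every tier by rate: Lab Y/T1 18 > Lab A/T1 17 > Lab A/T2 11 > Lab Y/T2 10 > Lab U/T1 8 > Lab U/T2 5.
Lab Y T1 at 18: fill all 4 ; 23 left.
Fill Lab A T1 block (8 at 17) ; 15 left.
Fill Lab A T2 block (10 at 11) ; 5 left.
Lab Y T2 at 10: only 5 left, fill 5.
Total = 18×4 + 17×8 + 11×10 + 10×5 = 368.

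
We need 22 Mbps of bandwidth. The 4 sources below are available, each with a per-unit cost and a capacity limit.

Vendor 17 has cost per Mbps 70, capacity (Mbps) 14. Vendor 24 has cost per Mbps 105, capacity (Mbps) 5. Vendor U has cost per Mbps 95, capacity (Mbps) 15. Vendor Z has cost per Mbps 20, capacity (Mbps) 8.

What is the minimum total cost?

Cheapest first:
Vendor Z at 20: take all 8 Mbps ; 14 still needed.
Vendor 17 at 70: take all 14 Mbps ; 0 still needed.
Vendor U, Vendor 24: unused.
Cost = 8×20 + 14×70 = 1140.

1140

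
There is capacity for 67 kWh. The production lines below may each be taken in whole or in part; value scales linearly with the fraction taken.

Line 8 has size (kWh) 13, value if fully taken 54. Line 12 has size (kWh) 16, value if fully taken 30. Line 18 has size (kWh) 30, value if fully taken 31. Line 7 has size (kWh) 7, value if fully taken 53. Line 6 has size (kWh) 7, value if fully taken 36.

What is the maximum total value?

Rank by value-to-size ratio: Line 7 53/7≈7.57, Line 6 36/7≈5.14, Line 8 54/13≈4.15, Line 12 30/16≈1.88, Line 18 31/30≈1.03.
Line 7: take in full, 7 kWh for value 53 → 60 left.
Line 6: take in full, 7 kWh for value 36 → 53 left.
Line 8: take in full, 13 kWh for value 54 → 40 left.
Line 12: take in full, 16 kWh for value 30 → 24 left.
Only 24 kWh remain; take 24/30 of Line 18 for value 31×24/30 = 24.8.
Total value = 197.8.

197.8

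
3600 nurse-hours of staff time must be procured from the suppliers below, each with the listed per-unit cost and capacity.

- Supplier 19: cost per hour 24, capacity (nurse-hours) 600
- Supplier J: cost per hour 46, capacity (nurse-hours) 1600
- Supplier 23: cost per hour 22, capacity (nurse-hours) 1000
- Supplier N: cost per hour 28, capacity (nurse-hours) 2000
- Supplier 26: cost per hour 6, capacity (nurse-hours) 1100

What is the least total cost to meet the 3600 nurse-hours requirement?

Cheapest first:
Supplier 26 (6): use full 1100 → 2500 nurse-hours to go.
Take 1000 from Supplier 23 at 22 → need 1500 more.
Supplier 19 (24): use full 600 → 900 nurse-hours to go.
Supplier N (28): take the remaining 900 → done.
Supplier J: unused.
Cost = 1100×6 + 1000×22 + 600×24 + 900×28 = 68200.

68200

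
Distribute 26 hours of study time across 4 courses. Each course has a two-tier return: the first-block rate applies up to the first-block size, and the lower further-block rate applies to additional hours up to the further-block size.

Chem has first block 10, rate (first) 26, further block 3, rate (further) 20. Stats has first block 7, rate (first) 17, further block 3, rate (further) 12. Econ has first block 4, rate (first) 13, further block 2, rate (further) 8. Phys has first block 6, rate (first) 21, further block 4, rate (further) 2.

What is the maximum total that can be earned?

Order all 8 blocks by rate: Chem/tier1 26 > Phys/tier1 21 > Chem/tier2 20 > Stats/tier1 17 > Econ/tier1 13 > Stats/tier2 12 > Econ/tier2 8 > Phys/tier2 2.
Chem/tier1 (26): +10 ; 16 left.
Phys tier1 at 21: fill all 6 ; 10 left.
Fill Chem tier2 block (3 at 20) ; 7 left.
Stats tier1 at 17: fill all 7 ; 0 left.
Total = 26×10 + 21×6 + 20×3 + 17×7 = 565.

565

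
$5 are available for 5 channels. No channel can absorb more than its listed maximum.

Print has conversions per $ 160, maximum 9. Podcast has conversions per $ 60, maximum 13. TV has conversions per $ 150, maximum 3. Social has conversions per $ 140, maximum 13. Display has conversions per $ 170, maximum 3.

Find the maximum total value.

830

Order the channels by conversions per $: Display 170 > Print 160 > TV 150 > Social 140 > Podcast 60.
Display: +3 to 3 (cap) — 2 left.
Only 2 left; Print takes them to reach 2.
Total = 160×2 + 170×3 = 830.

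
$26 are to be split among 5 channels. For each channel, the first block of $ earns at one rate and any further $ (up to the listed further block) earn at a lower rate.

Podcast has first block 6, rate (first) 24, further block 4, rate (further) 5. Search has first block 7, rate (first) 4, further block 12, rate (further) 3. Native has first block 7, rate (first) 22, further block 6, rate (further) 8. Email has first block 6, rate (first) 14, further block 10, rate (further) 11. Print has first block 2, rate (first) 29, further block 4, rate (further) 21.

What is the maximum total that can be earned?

Order all 10 blocks by rate: Print/tier1 29 > Podcast/tier1 24 > Native/tier1 22 > Print/tier2 21 > Email/tier1 14 > Email/tier2 11 > Native/tier2 8 > Podcast/tier2 5 > Search/tier1 4 > Search/tier2 3.
Fill Print tier1 block (2 at 29) — 24 left.
Podcast/tier1 (24): +6 — 18 left.
Fill Native tier1 block (7 at 22) — 11 left.
Print tier2 at 21: fill all 4 — 7 left.
Fill Email tier1 block (6 at 14) — 1 left.
Email tier2 at 11: only 1 left, fill 1.
Total = 29×2 + 24×6 + 22×7 + 21×4 + 14×6 + 11×1 = 535.

535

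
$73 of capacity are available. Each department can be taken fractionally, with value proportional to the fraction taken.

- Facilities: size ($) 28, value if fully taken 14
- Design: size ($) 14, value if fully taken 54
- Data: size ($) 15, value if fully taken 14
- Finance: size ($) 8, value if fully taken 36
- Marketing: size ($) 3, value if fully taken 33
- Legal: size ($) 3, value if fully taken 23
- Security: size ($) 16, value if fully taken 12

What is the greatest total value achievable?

179

Rank by value-to-size ratio: Marketing 33/3≈11, Legal 23/3≈7.67, Finance 36/8≈4.5, Design 54/14≈3.86, Data 14/15≈0.933, Security 12/16≈0.75, Facilities 14/28≈0.5.
All 3 $ of Marketing fit (value 33) → 70 remain.
Take all of Legal (3 $, value 23) → 67 $ left.
All 8 $ of Finance fit (value 36) → 59 remain.
All 14 $ of Design fit (value 54) → 45 remain.
Take all of Data (15 $, value 14) → 30 $ left.
Take all of Security (16 $, value 12) → 14 $ left.
Fill the last 14 $ with part of Facilities: 14/28 of it earns 7.
Total value = 179.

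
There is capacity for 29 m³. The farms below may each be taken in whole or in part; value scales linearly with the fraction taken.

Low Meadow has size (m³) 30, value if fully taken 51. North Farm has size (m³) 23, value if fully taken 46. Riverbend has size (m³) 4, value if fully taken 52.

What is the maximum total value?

Rank by value-to-size ratio: Riverbend 52/4≈13, North Farm 46/23≈2, Low Meadow 51/30≈1.7.
Take all of Riverbend (4 m³, value 52) — 25 m³ left.
North Farm: take in full, 23 m³ for value 46 — 2 left.
Only 2 m³ remain; take 2/30 of Low Meadow for value 51×2/30 = 3.4.
Total value = 101.4.

101.4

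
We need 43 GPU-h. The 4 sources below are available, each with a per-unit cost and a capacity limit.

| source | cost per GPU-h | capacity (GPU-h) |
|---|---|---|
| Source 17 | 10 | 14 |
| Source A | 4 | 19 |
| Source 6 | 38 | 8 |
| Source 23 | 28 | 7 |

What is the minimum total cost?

Use sources in increasing cost order.
Take 19 from Source A at 4 → need 24 more.
Take 14 from Source 17 at 10 → need 10 more.
Source 23 (28): use full 7 → 3 GPU-h to go.
Source 6 at 38: take 3 of its 8 → requirement met.
Cost = 19×4 + 14×10 + 7×28 + 3×38 = 526.

526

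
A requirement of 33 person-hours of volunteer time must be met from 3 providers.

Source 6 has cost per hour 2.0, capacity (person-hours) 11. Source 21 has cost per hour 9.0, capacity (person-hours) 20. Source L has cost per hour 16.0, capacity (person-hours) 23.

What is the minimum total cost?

Use providers in increasing cost order.
Source 6 at 2.0: take all 11 person-hours ; 22 still needed.
Take 20 from Source 21 at 9.0 ; need 2 more.
Source L (16.0): take the remaining 2 ; done.
Cost = 11×2.0 + 20×9.0 + 2×16.0 = 234.

234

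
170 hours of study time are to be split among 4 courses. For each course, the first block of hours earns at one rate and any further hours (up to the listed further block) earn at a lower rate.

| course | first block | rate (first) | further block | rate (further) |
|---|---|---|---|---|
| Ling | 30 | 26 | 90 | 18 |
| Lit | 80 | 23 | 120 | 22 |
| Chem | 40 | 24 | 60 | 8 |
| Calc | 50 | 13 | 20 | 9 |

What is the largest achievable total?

Rank every tier by rate: Ling/tier1 26 > Chem/tier1 24 > Lit/tier1 23 > Lit/tier2 22 > Ling/tier2 18 > Calc/tier1 13 > Calc/tier2 9 > Chem/tier2 8.
Ling tier1 at 26: fill all 30 → 140 left.
Fill Chem tier1 block (40 at 24) → 100 left.
Lit/tier1 (23): +80 → 20 left.
20 remain; put them into Lit tier2 at 22.
Total = 26×30 + 24×40 + 23×80 + 22×20 = 4020.

4020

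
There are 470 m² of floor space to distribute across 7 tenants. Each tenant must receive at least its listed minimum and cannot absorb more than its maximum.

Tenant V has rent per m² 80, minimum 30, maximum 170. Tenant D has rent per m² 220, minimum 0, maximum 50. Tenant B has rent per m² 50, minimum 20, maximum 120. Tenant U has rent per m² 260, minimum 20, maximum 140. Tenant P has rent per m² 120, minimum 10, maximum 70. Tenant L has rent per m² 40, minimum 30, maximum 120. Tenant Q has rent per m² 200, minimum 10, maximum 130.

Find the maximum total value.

Meeting every minimum uses 30+0+20+20+10+30+10 = 120 m², leaving 350.
Rank by rent per m²: Tenant U 260 > Tenant D 220 > Tenant Q 200 > Tenant P 120 > Tenant V 80 > Tenant B 50 > Tenant L 40.
Give Tenant U 120 more to hit its cap of 140 ; 230 left.
Tenant D takes 50 more to reach its cap of 50 ; 180 left.
Tenant Q takes 120 more to reach its cap of 130 ; 60 left.
Give Tenant P 60 more to hit its cap of 70 ; 0 left.
Total = 80×30 + 220×50 + 50×20 + 260×140 + 120×70 + 40×30 + 200×130 = 86400.

86400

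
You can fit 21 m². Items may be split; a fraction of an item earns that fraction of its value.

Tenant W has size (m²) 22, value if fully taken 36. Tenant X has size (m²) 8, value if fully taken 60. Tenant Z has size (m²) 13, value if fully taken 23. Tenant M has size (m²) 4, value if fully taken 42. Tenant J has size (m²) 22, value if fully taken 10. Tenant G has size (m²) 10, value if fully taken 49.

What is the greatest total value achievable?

146.1

Rank by value-to-size ratio: Tenant M 42/4≈10.5, Tenant X 60/8≈7.5, Tenant G 49/10≈4.9, Tenant Z 23/13≈1.77, Tenant W 36/22≈1.64, Tenant J 10/22≈0.455.
Take all of Tenant M (4 m², value 42) → 17 m² left.
Tenant X: take in full, 8 m² for value 60 → 9 left.
Only 9 m² remain; take 9/10 of Tenant G for value 49×9/10 = 44.1.
Total value = 146.1.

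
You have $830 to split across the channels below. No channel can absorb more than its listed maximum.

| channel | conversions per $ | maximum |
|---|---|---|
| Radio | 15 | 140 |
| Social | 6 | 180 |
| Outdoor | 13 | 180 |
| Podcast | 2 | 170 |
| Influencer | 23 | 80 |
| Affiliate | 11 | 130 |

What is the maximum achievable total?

Highest conversions per $ first: Influencer 23 > Radio 15 > Outdoor 13 > Affiliate 11 > Social 6 > Podcast 2.
Give Influencer 80 to hit its cap of 80 → 750 left.
Radio: +140 to 140 (cap) → 610 left.
Give Outdoor 180 to hit its cap of 180 → 430 left.
Give Affiliate 130 to hit its cap of 130 → 300 left.
Social: +180 to 180 (cap) → 120 left.
Podcast has room for 170 but only 120 remain, so it gets 120.
Total = 15×140 + 6×180 + 13×180 + 2×120 + 23×80 + 11×130 = 9030.

9030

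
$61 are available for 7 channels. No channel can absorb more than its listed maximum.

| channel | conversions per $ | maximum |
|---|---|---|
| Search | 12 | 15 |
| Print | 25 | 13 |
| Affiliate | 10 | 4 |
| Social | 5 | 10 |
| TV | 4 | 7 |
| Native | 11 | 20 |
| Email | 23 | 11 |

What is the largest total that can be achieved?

998

Order the channels by conversions per $: Print 25 > Email 23 > Search 12 > Native 11 > Affiliate 10 > Social 5 > TV 4.
Print: +13 to 13 (cap) ; 48 left.
Give Email 11 to hit its cap of 11 ; 37 left.
Search: +15 to 15 (cap) ; 22 left.
Give Native 20 to hit its cap of 20 ; 2 left.
Affiliate: +2 (room for 4) → 2. Pool exhausted.
Total = 12×15 + 25×13 + 10×2 + 11×20 + 23×11 = 998.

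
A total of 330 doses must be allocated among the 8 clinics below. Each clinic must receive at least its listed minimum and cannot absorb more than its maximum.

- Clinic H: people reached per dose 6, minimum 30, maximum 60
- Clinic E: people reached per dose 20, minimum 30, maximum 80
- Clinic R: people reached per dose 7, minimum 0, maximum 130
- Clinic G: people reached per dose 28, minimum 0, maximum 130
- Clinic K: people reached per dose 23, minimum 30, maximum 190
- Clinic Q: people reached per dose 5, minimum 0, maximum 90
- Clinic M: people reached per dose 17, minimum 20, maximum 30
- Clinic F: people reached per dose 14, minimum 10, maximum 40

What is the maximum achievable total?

7430

Meeting every minimum uses 30+30+0+0+30+0+20+10 = 120 doses, leaving 210.
Order the clinics by people reached per dose: Clinic G 28 > Clinic K 23 > Clinic E 20 > Clinic M 17 > Clinic F 14 > Clinic R 7 > Clinic H 6 > Clinic Q 5.
Give Clinic G 130 more to hit its cap of 130 — 80 left.
Clinic K has room for 160 more but only 80 remain, so it gets 110.
Total = 6×30 + 20×30 + 28×130 + 23×110 + 17×20 + 14×10 = 7430.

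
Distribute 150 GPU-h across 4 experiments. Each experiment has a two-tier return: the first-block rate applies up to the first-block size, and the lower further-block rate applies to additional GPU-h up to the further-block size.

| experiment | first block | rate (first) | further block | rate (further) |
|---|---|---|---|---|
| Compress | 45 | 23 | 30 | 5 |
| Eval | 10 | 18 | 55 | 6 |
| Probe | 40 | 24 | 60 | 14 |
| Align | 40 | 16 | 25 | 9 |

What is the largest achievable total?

Order all 8 blocks by rate: Probe/T1 24 > Compress/T1 23 > Eval/T1 18 > Align/T1 16 > Probe/T2 14 > Align/T2 9 > Eval/T2 6 > Compress/T2 5.
Probe/T1 (24): +40 → 110 left.
Compress T1 at 23: fill all 45 → 65 left.
Eval/T1 (18): +10 → 55 left.
Align/T1 (16): +40 → 15 left.
Probe/T2: +15 of 60 at 14; pool empty.
Total = 24×40 + 23×45 + 18×10 + 16×40 + 14×15 = 3025.

3025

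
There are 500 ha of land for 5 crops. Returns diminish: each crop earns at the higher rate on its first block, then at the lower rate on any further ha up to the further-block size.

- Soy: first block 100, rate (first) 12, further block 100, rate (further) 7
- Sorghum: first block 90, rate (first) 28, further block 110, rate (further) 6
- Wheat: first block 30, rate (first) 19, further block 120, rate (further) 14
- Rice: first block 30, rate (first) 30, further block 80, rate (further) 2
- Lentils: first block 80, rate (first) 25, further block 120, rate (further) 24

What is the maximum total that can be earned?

Order all 10 blocks by rate: Rice/T1 30 > Sorghum/T1 28 > Lentils/T1 25 > Lentils/T2 24 > Wheat/T1 19 > Wheat/T2 14 > Soy/T1 12 > Soy/T2 7 > Sorghum/T2 6 > Rice/T2 2.
Rice T1 at 30: fill all 30 → 470 left.
Sorghum/T1 (28): +90 → 380 left.
Fill Lentils T1 block (80 at 25) → 300 left.
Fill Lentils T2 block (120 at 24) → 180 left.
Wheat/T1 (19): +30 → 150 left.
Fill Wheat T2 block (120 at 14) → 30 left.
Soy/T1: +30 of 100 at 12; pool empty.
Total = 30×30 + 28×90 + 25×80 + 24×120 + 19×30 + 14×120 + 12×30 = 10910.

10910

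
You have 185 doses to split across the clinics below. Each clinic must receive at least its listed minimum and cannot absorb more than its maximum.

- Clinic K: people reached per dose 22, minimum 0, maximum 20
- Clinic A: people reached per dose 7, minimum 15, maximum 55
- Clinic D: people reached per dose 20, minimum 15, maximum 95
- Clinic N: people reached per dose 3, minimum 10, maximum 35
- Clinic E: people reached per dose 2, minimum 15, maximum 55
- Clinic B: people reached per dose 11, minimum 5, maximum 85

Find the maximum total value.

Meeting every minimum uses 0+15+15+10+15+5 = 60 doses, leaving 125.
Order the clinics by people reached per dose: Clinic K 22 > Clinic D 20 > Clinic B 11 > Clinic A 7 > Clinic N 3 > Clinic E 2.
Clinic K: +20 to 20 (cap) ; 105 left.
Clinic D takes 80 more to reach its cap of 95 ; 25 left.
Only 25 left; Clinic B takes them to reach 30.
Total = 22×20 + 7×15 + 20×95 + 3×10 + 2×15 + 11×30 = 2835.

2835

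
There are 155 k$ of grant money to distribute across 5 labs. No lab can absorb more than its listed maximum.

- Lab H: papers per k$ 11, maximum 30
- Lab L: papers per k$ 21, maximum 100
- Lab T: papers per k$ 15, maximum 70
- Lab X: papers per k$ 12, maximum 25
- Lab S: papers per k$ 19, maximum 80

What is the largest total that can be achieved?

3145

Highest papers per k$ first: Lab L 21 > Lab S 19 > Lab T 15 > Lab X 12 > Lab H 11.
Lab L: +100 to 100 (cap) ; 55 left.
Lab S has room for 80 but only 55 remain, so it gets 55.
Total = 21×100 + 19×55 = 3145.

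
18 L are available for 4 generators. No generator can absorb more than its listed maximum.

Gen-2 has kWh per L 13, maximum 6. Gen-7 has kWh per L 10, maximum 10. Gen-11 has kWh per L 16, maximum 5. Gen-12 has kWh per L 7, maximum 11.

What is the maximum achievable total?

228

Order the generators by kWh per L: Gen-11 16 > Gen-2 13 > Gen-7 10 > Gen-12 7.
Gen-11: +5 to 5 (cap) — 13 left.
Gen-2 takes 6 to reach its cap of 6 — 7 left.
Gen-7: +7 (room for 10) → 7. Pool exhausted.
Total = 13×6 + 10×7 + 16×5 = 228.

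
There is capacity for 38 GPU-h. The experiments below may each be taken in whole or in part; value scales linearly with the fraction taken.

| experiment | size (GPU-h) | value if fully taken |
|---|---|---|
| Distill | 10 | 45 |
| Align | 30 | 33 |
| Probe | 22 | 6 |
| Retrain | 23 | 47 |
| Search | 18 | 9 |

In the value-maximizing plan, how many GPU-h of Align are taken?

5

Sort by value density: Distill 45/10≈4.5, Retrain 47/23≈2.04, Align 33/30≈1.1, Search 9/18≈0.5, Probe 6/22≈0.273.
Take all of Distill (10 GPU-h, value 45) — 28 GPU-h left.
Take all of Retrain (23 GPU-h, value 47) — 5 GPU-h left.
5 GPU-h left: a 5/30 share of Align gives 33×5/30 = 5.5.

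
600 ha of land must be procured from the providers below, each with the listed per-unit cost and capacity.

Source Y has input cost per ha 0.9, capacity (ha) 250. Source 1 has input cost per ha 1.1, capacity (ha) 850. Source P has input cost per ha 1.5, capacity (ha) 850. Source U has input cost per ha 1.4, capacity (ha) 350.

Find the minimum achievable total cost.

Cheapest first:
Take 250 from Source Y at 0.9 — need 350 more.
Source 1 at 1.1: take 350 of its 850 — requirement met.
Source U, Source P: unused.
Cost = 250×0.9 + 350×1.1 = 610.

610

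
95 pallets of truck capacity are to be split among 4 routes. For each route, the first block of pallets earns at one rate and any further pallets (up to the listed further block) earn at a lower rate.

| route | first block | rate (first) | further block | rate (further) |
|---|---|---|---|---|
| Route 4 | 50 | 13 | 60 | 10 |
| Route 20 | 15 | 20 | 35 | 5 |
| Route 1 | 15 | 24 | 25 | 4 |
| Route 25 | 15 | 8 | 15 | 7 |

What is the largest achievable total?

1460

Treat each block as its own option and order by rate: Route 1/T1 24 > Route 20/T1 20 > Route 4/T1 13 > Route 4/T2 10 > Route 25/T1 8 > Route 25/T2 7 > Route 20/T2 5 > Route 1/T2 4.
Route 1/T1 (24): +15 → 80 left.
Route 20 T1 at 20: fill all 15 → 65 left.
Route 4/T1 (13): +50 → 15 left.
Route 4 T2 at 10: only 15 left, fill 15.
Total = 24×15 + 20×15 + 13×50 + 10×15 = 1460.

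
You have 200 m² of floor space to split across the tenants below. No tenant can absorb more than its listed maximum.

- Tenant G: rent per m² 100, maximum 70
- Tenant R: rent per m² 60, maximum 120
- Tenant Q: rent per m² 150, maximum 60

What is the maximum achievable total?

20200

Highest rent per m² first: Tenant Q 150 > Tenant G 100 > Tenant R 60.
Give Tenant Q 60 to hit its cap of 60 ; 140 left.
Give Tenant G 70 to hit its cap of 70 ; 70 left.
Tenant R has room for 120 but only 70 remain, so it gets 70.
Total = 100×70 + 60×70 + 150×60 = 20200.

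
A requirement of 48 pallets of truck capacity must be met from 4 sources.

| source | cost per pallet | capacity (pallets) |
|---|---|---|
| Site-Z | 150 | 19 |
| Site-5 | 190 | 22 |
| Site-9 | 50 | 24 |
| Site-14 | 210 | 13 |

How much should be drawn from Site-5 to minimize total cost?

5

Use sources in increasing cost order.
Site-9 at 50: take all 24 pallets ; 24 still needed.
Site-Z (150): use full 19 ; 5 pallets to go.
Site-5 at 190: take 5 of its 22 ; requirement met.
Site-14: unused.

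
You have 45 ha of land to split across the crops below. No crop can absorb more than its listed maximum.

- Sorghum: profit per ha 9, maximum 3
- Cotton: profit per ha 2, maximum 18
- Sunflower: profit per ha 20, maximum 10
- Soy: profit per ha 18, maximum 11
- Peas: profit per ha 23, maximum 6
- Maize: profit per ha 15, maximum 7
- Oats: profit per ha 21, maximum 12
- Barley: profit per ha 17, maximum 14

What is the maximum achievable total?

Order the crops by profit per ha: Peas 23 > Oats 21 > Sunflower 20 > Soy 18 > Barley 17 > Maize 15 > Sorghum 9 > Cotton 2.
Peas: +6 to 6 (cap) — 39 left.
Oats: +12 to 12 (cap) — 27 left.
Sunflower takes 10 to reach its cap of 10 — 17 left.
Soy takes 11 to reach its cap of 11 — 6 left.
Barley has room for 14 but only 6 remain, so it gets 6.
Total = 20×10 + 18×11 + 23×6 + 21×12 + 17×6 = 890.

890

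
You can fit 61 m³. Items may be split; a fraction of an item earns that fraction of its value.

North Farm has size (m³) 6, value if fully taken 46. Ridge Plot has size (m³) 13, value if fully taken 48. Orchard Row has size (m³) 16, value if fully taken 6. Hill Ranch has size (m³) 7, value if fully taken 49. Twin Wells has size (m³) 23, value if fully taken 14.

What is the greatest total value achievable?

Rank by value-to-size ratio: North Farm 46/6≈7.67, Hill Ranch 49/7≈7, Ridge Plot 48/13≈3.69, Twin Wells 14/23≈0.609, Orchard Row 6/16≈0.375.
All 6 m³ of North Farm fit (value 46) — 55 remain.
Hill Ranch: take in full, 7 m³ for value 49 — 48 left.
Ridge Plot: take in full, 13 m³ for value 48 — 35 left.
Twin Wells: take in full, 23 m³ for value 14 — 12 left.
12 m³ left: a 12/16 share of Orchard Row gives 6×12/16 = 4.5.
Total value = 161.5.

161.5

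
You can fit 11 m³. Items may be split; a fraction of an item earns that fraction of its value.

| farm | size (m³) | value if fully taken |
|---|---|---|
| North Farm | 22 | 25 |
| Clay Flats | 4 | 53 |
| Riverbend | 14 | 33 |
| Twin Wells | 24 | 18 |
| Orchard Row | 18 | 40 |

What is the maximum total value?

69.5

Best value per unit of size first: Clay Flats 53/4≈13.2, Riverbend 33/14≈2.36, Orchard Row 40/18≈2.22, North Farm 25/22≈1.14, Twin Wells 18/24≈0.75.
Take all of Clay Flats (4 m³, value 53) — 7 m³ left.
7 m³ left: a 7/14 share of Riverbend gives 33×7/14 = 16.5.
Total value = 69.5.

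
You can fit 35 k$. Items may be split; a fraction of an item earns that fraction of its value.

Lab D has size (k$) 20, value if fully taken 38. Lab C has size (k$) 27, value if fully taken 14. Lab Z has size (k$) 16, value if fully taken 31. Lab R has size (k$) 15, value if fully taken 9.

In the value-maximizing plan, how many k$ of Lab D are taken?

19

Rank by value-to-size ratio: Lab Z 31/16≈1.94, Lab D 38/20≈1.9, Lab R 9/15≈0.6, Lab C 14/27≈0.519.
All 16 k$ of Lab Z fit (value 31) — 19 remain.
Only 19 k$ remain; take 19/20 of Lab D for value 38×19/20 = 36.1.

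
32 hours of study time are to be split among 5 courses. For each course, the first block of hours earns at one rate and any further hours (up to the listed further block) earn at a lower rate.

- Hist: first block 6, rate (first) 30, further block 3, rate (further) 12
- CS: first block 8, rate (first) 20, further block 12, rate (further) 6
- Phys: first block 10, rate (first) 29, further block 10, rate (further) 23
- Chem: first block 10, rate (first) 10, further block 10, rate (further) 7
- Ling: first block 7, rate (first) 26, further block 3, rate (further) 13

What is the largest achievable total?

Treat each block as its own option and order by rate: Hist/tier1 30 > Phys/tier1 29 > Ling/tier1 26 > Phys/tier2 23 > CS/tier1 20 > Ling/tier2 13 > Hist/tier2 12 > Chem/tier1 10 > Chem/tier2 7 > CS/tier2 6.
Hist tier1 at 30: fill all 6 — 26 left.
Fill Phys tier1 block (10 at 29) — 16 left.
Fill Ling tier1 block (7 at 26) — 9 left.
9 remain; put them into Phys tier2 at 23.
Total = 30×6 + 29×10 + 26×7 + 23×9 = 859.

859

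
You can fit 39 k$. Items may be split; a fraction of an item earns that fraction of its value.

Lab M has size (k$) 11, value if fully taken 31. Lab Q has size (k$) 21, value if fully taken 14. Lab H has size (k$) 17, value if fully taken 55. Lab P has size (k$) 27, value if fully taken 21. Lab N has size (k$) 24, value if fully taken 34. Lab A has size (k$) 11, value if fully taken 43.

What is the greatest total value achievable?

Best value per unit of size first: Lab A 43/11≈3.91, Lab H 55/17≈3.24, Lab M 31/11≈2.82, Lab N 34/24≈1.42, Lab P 21/27≈0.778, Lab Q 14/21≈0.667.
All 11 k$ of Lab A fit (value 43) — 28 remain.
All 17 k$ of Lab H fit (value 55) — 11 remain.
Lab M: take in full, 11 k$ for value 31 — 0 left.
Total value = 129.

129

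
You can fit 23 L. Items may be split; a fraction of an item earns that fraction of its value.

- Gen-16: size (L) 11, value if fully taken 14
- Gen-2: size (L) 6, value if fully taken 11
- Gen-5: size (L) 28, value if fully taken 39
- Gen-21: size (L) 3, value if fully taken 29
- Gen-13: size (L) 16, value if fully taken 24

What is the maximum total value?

61

Best value per unit of size first: Gen-21 29/3≈9.67, Gen-2 11/6≈1.83, Gen-13 24/16≈1.5, Gen-5 39/28≈1.39, Gen-16 14/11≈1.27.
Gen-21: take in full, 3 L for value 29 ; 20 left.
All 6 L of Gen-2 fit (value 11) ; 14 remain.
14 L left: a 14/16 share of Gen-13 gives 24×14/16 = 21.
Total value = 61.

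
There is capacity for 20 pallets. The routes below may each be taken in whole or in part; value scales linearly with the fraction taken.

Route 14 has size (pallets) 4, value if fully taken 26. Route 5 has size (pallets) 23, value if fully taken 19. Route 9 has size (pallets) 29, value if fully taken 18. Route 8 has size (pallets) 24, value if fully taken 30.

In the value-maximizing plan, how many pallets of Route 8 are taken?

16

Sort by value density: Route 14 26/4≈6.5, Route 8 30/24≈1.25, Route 5 19/23≈0.826, Route 9 18/29≈0.621.
Take all of Route 14 (4 pallets, value 26) ; 16 pallets left.
16 pallets left: a 16/24 share of Route 8 gives 30×16/24 = 20.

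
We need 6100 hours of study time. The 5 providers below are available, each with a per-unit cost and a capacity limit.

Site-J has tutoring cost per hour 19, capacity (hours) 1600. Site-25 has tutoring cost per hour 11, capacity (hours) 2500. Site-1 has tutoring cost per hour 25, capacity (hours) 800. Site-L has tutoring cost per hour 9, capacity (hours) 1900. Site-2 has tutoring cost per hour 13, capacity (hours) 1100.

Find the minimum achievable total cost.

Use providers in increasing cost order.
Take 1900 from Site-L at 9 — need 4200 more.
Site-25 at 11: take all 2500 hours — 1700 still needed.
Site-2 (13): use full 1100 — 600 hours to go.
Site-J (19): take the remaining 600 — done.
Site-1: unused.
Cost = 1900×9 + 2500×11 + 1100×13 + 600×19 = 70300.

70300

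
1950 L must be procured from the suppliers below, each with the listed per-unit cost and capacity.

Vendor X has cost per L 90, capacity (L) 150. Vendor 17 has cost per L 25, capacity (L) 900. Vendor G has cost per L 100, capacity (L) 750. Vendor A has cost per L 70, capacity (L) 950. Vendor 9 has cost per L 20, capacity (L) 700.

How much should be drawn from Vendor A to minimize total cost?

350

Use suppliers in increasing cost order.
Take 700 from Vendor 9 at 20 — need 1250 more.
Vendor 17 (25): use full 900 — 350 L to go.
Vendor A (70): take the remaining 350 — done.
Vendor X, Vendor G: unused.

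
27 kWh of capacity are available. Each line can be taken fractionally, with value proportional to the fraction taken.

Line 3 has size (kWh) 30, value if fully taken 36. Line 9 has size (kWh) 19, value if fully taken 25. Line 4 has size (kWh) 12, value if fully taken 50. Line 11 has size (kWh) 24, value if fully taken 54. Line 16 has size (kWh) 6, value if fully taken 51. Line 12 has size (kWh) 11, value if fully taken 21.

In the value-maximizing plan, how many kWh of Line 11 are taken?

9

Sort by value density: Line 16 51/6≈8.5, Line 4 50/12≈4.17, Line 11 54/24≈2.25, Line 12 21/11≈1.91, Line 9 25/19≈1.32, Line 3 36/30≈1.2.
All 6 kWh of Line 16 fit (value 51) → 21 remain.
All 12 kWh of Line 4 fit (value 50) → 9 remain.
Only 9 kWh remain; take 9/24 of Line 11 for value 54×9/24 = 20.25.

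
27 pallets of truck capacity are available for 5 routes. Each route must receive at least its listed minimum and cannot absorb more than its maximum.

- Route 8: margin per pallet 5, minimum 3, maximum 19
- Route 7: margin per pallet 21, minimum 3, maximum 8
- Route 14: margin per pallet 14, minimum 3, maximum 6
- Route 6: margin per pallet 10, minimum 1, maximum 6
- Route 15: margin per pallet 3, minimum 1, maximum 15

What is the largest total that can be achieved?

345

Meeting every minimum uses 3+3+3+1+1 = 11 pallets, leaving 16.
Rank by margin per pallet: Route 7 21 > Route 14 14 > Route 6 10 > Route 8 5 > Route 15 3.
Route 7 takes 5 more to reach its cap of 8 — 11 left.
Route 14: +3 to 6 (cap) — 8 left.
Give Route 6 5 more to hit its cap of 6 — 3 left.
Only 3 left; Route 8 takes them to reach 6.
Total = 5×6 + 21×8 + 14×6 + 10×6 + 3×1 = 345.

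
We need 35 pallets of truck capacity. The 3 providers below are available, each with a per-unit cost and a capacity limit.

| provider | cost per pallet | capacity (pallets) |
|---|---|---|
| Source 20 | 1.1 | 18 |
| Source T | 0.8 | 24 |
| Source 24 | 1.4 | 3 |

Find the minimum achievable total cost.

31.3

Cheapest first:
Source T at 0.8: take all 24 pallets — 11 still needed.
Source 20 (1.1): take the remaining 11 — done.
Source 24: unused.
Cost = 24×0.8 + 11×1.1 = 31.3.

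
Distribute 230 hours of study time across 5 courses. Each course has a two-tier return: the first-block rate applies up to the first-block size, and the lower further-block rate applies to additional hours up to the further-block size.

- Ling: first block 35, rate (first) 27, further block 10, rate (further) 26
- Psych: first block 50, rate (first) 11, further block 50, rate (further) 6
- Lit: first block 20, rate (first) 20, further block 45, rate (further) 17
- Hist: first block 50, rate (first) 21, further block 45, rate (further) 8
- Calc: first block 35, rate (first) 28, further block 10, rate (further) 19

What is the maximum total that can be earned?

4865

Treat each block as its own option and order by rate: Calc/first 28 > Ling/first 27 > Ling/second 26 > Hist/first 21 > Lit/first 20 > Calc/second 19 > Lit/second 17 > Psych/first 11 > Hist/second 8 > Psych/second 6.
Calc/first (28): +35 → 195 left.
Fill Ling first block (35 at 27) → 160 left.
Fill Ling second block (10 at 26) → 150 left.
Hist first at 21: fill all 50 → 100 left.
Lit/first (20): +20 → 80 left.
Calc second at 19: fill all 10 → 70 left.
Fill Lit second block (45 at 17) → 25 left.
Psych/first: +25 of 50 at 11; pool empty.
Total = 28×35 + 27×35 + 26×10 + 21×50 + 20×20 + 19×10 + 17×45 + 11×25 = 4865.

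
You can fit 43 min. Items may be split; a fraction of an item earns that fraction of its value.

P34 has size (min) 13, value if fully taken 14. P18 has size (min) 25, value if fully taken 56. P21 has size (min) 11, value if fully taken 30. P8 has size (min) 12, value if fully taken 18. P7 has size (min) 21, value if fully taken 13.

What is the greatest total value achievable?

Rank by value-to-size ratio: P21 30/11≈2.73, P18 56/25≈2.24, P8 18/12≈1.5, P34 14/13≈1.08, P7 13/21≈0.619.
P21: take in full, 11 min for value 30 → 32 left.
All 25 min of P18 fit (value 56) → 7 remain.
Fill the last 7 min with part of P8: 7/12 of it earns 10.5.
Total value = 96.5.

96.5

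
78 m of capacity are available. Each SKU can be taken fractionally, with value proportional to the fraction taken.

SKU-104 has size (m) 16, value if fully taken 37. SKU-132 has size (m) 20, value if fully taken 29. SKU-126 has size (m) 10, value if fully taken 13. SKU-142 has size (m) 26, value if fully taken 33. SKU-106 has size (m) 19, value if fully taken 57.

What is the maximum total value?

Sort by value density: SKU-106 57/19≈3, SKU-104 37/16≈2.31, SKU-132 29/20≈1.45, SKU-126 13/10≈1.3, SKU-142 33/26≈1.27.
SKU-106: take in full, 19 m for value 57 — 59 left.
All 16 m of SKU-104 fit (value 37) — 43 remain.
SKU-132: take in full, 20 m for value 29 — 23 left.
Take all of SKU-126 (10 m, value 13) — 13 m left.
Fill the last 13 m with part of SKU-142: 13/26 of it earns 16.5.
Total value = 152.5.

152.5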